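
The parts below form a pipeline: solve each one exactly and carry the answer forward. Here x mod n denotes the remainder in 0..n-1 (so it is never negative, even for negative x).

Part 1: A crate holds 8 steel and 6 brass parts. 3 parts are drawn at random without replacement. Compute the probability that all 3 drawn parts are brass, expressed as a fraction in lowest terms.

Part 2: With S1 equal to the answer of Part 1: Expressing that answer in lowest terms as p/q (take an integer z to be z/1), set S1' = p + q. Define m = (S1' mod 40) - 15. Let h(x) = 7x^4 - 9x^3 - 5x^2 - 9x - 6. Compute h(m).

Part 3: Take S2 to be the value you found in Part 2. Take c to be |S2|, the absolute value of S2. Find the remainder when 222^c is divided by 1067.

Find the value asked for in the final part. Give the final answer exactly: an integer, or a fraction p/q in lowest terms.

70

Part 1: total draws C(14,3) = 364; favorable C(6,3) = 20; P = 5/91; answer 5/91
Part 2: S1 = 5/91; threaded value p + q = 96; m = 1; 7*(1)^4 - 9*(1)^3 - 5*(1)^2 - 9*(1)^1 - 6 = (7) + (-9) + (-5) + (-9) + (-6) = -22; answer -22
Part 3: S2 = -22; c = 22; squarings mod 1067: 222^1=222, 222^2=202, 222^4=258, 222^8=410, 222^16=581; 222^22 = 222^2 * 222^4 * 222^16 = 70 (mod 1067); answer 70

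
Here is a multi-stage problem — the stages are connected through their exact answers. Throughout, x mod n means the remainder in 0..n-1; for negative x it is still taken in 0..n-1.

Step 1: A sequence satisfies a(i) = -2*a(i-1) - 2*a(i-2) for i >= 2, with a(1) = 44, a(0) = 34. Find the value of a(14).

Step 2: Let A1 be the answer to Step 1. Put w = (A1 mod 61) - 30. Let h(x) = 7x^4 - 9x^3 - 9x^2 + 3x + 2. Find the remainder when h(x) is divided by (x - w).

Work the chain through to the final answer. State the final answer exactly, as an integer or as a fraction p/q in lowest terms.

89454

Step 1: a(2) = -2*(44) - 2*(34) = -156; iterating: a(2)=-156, a(3)=224, a(4)=-136, a(5)=-176, a(6)=624, a(7)=-896, a(8)=544, a(9)=704, a(10)=-2496, a(11)=3584, a(12)=-2176, a(13)=-2816, a(14)=9984; answer 9984
Step 2: A1 = 9984; w = 11; remainder = value at the root: 7*(11)^4 - 9*(11)^3 - 9*(11)^2 + 3*(11)^1 + 2 = (102487) + (-11979) + (-1089) + (33) + (2) = 89454; answer 89454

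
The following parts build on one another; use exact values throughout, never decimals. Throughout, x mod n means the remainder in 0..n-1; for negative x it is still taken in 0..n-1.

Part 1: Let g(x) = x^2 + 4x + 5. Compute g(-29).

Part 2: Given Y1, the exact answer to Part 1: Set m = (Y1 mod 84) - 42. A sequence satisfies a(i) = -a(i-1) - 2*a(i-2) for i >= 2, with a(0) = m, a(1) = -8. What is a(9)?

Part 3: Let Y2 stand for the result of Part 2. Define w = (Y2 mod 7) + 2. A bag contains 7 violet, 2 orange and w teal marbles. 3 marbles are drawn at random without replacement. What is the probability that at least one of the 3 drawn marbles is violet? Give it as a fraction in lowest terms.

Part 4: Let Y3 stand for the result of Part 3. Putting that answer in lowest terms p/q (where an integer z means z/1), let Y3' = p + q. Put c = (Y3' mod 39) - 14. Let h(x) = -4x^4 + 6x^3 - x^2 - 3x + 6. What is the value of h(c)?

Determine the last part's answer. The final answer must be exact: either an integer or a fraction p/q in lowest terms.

Part 1: 1*(-29)^2 + 4*(-29)^1 + 5 = (841) + (-116) + (5) = 730; answer 730
Part 2: Y1 = 730; m = 16; a(2) = -1*(-8) - 2*(16) = -24; iterating: a(2)=-24, a(3)=40, a(4)=8, a(5)=-88, a(6)=72, a(7)=104, a(8)=-248, a(9)=40; answer 40
Part 3: Y2 = 40; w = 7; total draws C(16,3) = 560; complement C(9,3) = 84; favorable 560 - 84 = 476; P = 17/20; answer 17/20
Part 4: Y3 = 17/20; threaded value p + q = 37; c = 23; -4*(23)^4 + 6*(23)^3 - 1*(23)^2 - 3*(23)^1 + 6 = (-1119364) + (73002) + (-529) + (-69) + (6) = -1046954; answer -1046954

-1046954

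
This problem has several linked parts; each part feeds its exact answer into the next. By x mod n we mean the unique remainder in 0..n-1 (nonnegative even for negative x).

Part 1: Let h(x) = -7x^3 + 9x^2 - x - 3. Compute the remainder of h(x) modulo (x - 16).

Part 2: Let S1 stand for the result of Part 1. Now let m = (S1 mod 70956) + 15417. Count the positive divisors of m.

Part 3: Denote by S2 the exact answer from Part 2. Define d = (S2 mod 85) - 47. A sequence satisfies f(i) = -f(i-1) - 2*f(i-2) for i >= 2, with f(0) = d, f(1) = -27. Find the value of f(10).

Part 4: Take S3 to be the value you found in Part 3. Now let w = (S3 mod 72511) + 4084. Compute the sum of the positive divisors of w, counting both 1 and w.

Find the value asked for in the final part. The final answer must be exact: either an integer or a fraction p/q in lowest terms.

Part 1: remainder = value at the root: -7*(16)^3 + 9*(16)^2 - 1*(16)^1 - 3 = (-28672) + (2304) + (-16) + (-3) = -26387; answer -26387
Part 2: S1 = -26387; m = 59986; 59986 = 2 * 89 * 337; number of divisors = (1+1) * (1+1) * (1+1) = 8; answer 8
Part 3: S2 = 8; d = -39; f(2) = -1*(-27) - 2*(-39) = 105; iterating: f(2)=105, f(3)=-51, f(4)=-159, f(5)=261, f(6)=57, f(7)=-579, f(8)=465, f(9)=693, f(10)=-1623; answer -1623
Part 4: S3 = -1623; w = 74972; 74972 = 2^2 * 18743; sigma = (1 + 2 + 4) * (1 + 18743) = 7 * 18744 = 131208; answer 131208

131208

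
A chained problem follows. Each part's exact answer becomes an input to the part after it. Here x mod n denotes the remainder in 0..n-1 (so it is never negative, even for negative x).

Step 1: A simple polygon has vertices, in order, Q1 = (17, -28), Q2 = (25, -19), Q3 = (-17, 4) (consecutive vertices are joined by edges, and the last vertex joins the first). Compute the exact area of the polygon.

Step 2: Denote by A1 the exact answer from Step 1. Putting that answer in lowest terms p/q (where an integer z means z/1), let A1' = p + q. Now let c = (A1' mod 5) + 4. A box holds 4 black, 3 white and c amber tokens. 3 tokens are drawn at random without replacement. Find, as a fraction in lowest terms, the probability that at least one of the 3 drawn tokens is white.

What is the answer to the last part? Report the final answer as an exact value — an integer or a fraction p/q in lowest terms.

83/143

Step 1: cross terms: (17*-19 - 25*-28)=377, (25*4 - -17*-19)=-223, (-17*-28 - 17*4)=408; twice the area = |562| = 562; area = 281; answer 281
Step 2: A1 = 281; threaded value p + q = 282; c = 6; total draws C(13,3) = 286; complement C(10,3) = 120; favorable 286 - 120 = 166; P = 83/143; answer 83/143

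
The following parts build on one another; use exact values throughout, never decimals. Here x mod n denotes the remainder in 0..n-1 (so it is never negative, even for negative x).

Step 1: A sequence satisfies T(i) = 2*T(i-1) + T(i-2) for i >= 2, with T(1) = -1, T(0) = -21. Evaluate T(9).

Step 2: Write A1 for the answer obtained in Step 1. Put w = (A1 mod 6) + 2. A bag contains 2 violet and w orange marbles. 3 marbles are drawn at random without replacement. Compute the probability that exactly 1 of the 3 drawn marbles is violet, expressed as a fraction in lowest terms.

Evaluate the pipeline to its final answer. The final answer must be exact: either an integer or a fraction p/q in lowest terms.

Step 1: T(2) = 2*(-1) + 1*(-21) = -23; iterating: T(2)=-23, T(3)=-47, T(4)=-117, T(5)=-281, T(6)=-679, T(7)=-1639, T(8)=-3957, T(9)=-9553; answer -9553
Step 2: A1 = -9553; w = 7; total draws C(9,3) = 84; favorable C(2,1)*C(7,2) = 42; P = 1/2; answer 1/2

1/2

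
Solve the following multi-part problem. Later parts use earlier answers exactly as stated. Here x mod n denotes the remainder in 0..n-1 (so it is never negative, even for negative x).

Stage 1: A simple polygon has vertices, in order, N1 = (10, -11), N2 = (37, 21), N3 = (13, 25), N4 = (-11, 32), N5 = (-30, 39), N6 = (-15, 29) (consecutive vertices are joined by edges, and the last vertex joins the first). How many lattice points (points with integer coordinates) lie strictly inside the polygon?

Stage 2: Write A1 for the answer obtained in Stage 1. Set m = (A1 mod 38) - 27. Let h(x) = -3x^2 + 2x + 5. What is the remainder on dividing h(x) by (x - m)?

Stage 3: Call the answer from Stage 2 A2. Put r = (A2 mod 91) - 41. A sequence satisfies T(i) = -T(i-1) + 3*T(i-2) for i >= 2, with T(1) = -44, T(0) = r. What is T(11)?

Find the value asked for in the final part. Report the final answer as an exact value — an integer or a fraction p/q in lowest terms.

-111098

Stage 1: cross terms: (10*21 - 37*-11)=617, (37*25 - 13*21)=652, (13*32 - -11*25)=691, (-11*39 - -30*32)=531, (-30*29 - -15*39)=-285, (-15*-11 - 10*29)=-125; twice the area = |2081| = 2081; area = 2081/2; boundary points = 1 + 4 + 1 + 1 + 5 + 5 = 17; strictly interior points = area - boundary/2 + 1 = 1033; answer 1033
Stage 2: A1 = 1033; m = -20; remainder = value at the root: -3*(-20)^2 + 2*(-20)^1 + 5 = (-1200) + (-40) + (5) = -1235; answer -1235
Stage 3: A2 = -1235; r = -2; T(2) = -1*(-44) + 3*(-2) = 38; iterating: T(2)=38, T(3)=-170, T(4)=284, T(5)=-794, T(6)=1646, T(7)=-4028, T(8)=8966, T(9)=-21050, T(10)=47948, T(11)=-111098; answer -111098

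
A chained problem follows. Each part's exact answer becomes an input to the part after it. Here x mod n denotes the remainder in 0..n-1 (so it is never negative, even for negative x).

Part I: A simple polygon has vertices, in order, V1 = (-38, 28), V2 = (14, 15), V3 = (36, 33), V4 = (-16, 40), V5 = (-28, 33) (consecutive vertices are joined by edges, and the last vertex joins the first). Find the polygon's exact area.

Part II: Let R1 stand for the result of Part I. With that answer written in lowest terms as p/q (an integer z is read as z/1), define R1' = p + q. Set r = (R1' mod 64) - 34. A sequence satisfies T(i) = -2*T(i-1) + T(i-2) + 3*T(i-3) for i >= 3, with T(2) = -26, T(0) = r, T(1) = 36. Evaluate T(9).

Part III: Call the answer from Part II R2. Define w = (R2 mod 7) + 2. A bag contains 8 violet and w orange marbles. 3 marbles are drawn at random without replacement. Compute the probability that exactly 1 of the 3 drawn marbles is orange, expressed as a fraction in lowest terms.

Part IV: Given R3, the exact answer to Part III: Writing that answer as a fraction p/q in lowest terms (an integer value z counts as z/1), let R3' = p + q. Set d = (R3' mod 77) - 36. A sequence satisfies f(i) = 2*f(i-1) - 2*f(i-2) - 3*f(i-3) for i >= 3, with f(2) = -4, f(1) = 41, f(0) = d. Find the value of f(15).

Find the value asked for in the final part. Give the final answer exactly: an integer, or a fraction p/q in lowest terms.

Part I: cross terms: (-38*15 - 14*28)=-962, (14*33 - 36*15)=-78, (36*40 - -16*33)=1968, (-16*33 - -28*40)=592, (-28*28 - -38*33)=470; twice the area = |1990| = 1990; area = 995; answer 995
Part II: R1 = 995; threaded value p + q = 996; r = 2; T(3) = -2*(-26) + 1*(36) + 3*(2) = 94; iterating: T(3)=94, T(4)=-106, T(5)=228, T(6)=-280, T(7)=470, T(8)=-536, T(9)=702; answer 702
Part III: R2 = 702; w = 4; total draws C(12,3) = 220; favorable C(4,1)*C(8,2) = 112; P = 28/55; answer 28/55
Part IV: R3 = 28/55; threaded value p + q = 83; d = -30; f(3) = 2*(-4) - 2*(41) - 3*(-30) = 0; iterating: f(3)=0, f(4)=-115, f(5)=-218, f(6)=-206, f(7)=369, f(8)=1804, f(9)=3488, f(10)=2261, f(11)=-7866, f(12)=-30718, f(13)=-52487, f(14)=-19940, f(15)=157248; answer 157248

157248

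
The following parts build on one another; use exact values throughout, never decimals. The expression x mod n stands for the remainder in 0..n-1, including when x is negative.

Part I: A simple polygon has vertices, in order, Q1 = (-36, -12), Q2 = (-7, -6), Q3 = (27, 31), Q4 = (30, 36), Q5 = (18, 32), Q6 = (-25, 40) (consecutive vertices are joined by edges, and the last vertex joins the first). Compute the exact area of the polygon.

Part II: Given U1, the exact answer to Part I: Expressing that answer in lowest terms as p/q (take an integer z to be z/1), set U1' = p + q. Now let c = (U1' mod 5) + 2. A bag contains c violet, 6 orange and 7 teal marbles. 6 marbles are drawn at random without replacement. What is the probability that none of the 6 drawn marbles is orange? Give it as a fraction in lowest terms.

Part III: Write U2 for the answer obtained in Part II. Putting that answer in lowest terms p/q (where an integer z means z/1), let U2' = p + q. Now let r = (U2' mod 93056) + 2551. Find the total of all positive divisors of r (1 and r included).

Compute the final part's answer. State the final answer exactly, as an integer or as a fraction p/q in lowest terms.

3192

Part I: cross terms: (-36*-6 - -7*-12)=132, (-7*31 - 27*-6)=-55, (27*36 - 30*31)=42, (30*32 - 18*36)=312, (18*40 - -25*32)=1520, (-25*-12 - -36*40)=1740; twice the area = |3691| = 3691; area = 3691/2; answer 3691/2
Part II: U1 = 3691/2; threaded value p + q = 3693; c = 5; total draws C(18,6) = 18564; favorable C(12,6) = 924; P = 11/221; answer 11/221
Part III: U2 = 11/221; threaded value p + q = 232; r = 2783; 2783 = 11^2 * 23; sigma = (1 + 11 + 121) * (1 + 23) = 133 * 24 = 3192; answer 3192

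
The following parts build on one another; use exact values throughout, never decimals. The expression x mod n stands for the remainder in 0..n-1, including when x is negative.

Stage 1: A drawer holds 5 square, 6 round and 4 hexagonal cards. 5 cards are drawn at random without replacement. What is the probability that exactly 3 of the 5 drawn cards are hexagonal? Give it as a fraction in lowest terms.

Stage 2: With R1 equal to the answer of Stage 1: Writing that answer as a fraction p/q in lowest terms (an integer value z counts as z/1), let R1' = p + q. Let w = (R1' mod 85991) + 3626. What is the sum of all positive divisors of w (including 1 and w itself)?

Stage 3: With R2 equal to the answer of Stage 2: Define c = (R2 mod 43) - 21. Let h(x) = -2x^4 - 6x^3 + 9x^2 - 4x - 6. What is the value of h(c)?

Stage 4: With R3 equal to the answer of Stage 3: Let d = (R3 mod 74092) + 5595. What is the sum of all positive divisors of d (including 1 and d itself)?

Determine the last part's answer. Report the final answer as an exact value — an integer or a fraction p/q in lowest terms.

24160

Stage 1: total draws C(15,5) = 3003; favorable C(4,3)*C(11,2) = 220; P = 20/273; answer 20/273
Stage 2: R1 = 20/273; threaded value p + q = 293; w = 3919; 3919 is prime, so its only divisors are 1 and 3919; sigma = 1 + 3919 = 3920; answer 3920
Stage 3: R2 = 3920; c = -14; -2*(-14)^4 - 6*(-14)^3 + 9*(-14)^2 - 4*(-14)^1 - 6 = (-76832) + (16464) + (1764) + (56) + (-6) = -58554; answer -58554
Stage 4: R3 = -58554; d = 21133; 21133 = 7 * 3019; sigma = (1 + 7) * (1 + 3019) = 8 * 3020 = 24160; answer 24160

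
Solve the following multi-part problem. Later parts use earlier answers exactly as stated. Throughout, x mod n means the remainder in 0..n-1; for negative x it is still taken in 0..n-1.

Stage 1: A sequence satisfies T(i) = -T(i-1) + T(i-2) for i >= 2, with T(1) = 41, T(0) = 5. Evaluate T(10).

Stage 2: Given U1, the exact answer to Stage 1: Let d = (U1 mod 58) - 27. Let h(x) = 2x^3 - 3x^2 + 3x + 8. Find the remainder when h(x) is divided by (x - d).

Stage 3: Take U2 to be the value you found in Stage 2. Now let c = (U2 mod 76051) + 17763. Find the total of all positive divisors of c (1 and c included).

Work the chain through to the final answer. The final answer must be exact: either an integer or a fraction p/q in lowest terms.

Stage 1: T(2) = -1*(41) + 1*(5) = -36; iterating: T(2)=-36, T(3)=77, T(4)=-113, T(5)=190, T(6)=-303, T(7)=493, T(8)=-796, T(9)=1289, T(10)=-2085; answer -2085
Stage 2: U1 = -2085; d = -24; remainder = value at the root: 2*(-24)^3 - 3*(-24)^2 + 3*(-24)^1 + 8 = (-27648) + (-1728) + (-72) + (8) = -29440; answer -29440
Stage 3: U2 = -29440; c = 64374; 64374 = 2 * 3 * 10729; sigma = (1 + 2) * (1 + 3) * (1 + 10729) = 3 * 4 * 10730 = 128760; answer 128760

128760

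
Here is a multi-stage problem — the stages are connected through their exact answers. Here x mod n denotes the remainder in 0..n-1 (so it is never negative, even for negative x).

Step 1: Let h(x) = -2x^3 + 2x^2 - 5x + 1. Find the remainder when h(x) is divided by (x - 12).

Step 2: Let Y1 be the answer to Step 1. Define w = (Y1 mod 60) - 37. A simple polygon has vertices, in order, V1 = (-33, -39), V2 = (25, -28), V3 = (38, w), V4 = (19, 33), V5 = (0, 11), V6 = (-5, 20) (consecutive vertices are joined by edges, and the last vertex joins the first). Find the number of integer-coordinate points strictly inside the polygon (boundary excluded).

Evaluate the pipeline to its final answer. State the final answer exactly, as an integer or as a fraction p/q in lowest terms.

Step 1: remainder = value at the root: -2*(12)^3 + 2*(12)^2 - 5*(12)^1 + 1 = (-3456) + (288) + (-60) + (1) = -3227; answer -3227
Step 2: Y1 = -3227; w = -24; cross terms: (-33*-28 - 25*-39)=1899, (25*-24 - 38*-28)=464, (38*33 - 19*-24)=1710, (19*11 - 0*33)=209, (0*20 - -5*11)=55, (-5*-39 - -33*20)=855; twice the area = |5192| = 5192; area = 2596; boundary points = 1 + 1 + 19 + 1 + 1 + 1 = 24; strictly interior points = area - boundary/2 + 1 = 2585; answer 2585

2585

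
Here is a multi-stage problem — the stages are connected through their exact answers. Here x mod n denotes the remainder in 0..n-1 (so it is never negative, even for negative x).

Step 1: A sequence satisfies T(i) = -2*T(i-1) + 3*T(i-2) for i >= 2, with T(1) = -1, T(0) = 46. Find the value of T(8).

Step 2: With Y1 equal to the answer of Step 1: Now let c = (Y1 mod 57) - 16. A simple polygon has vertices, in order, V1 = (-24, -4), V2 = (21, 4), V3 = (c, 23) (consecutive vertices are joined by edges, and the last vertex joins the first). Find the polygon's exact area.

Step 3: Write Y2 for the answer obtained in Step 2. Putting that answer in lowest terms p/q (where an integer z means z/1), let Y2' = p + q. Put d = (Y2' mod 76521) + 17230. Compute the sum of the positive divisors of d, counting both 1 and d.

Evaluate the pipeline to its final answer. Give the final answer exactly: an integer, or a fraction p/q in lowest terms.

Step 1: T(2) = -2*(-1) + 3*(46) = 140; iterating: T(2)=140, T(3)=-283, T(4)=986, T(5)=-2821, T(6)=8600, T(7)=-25663, T(8)=77126; answer 77126
Step 2: Y1 = 77126; c = -11; cross terms: (-24*4 - 21*-4)=-12, (21*23 - -11*4)=527, (-11*-4 - -24*23)=596; twice the area = |1111| = 1111; area = 1111/2; answer 1111/2
Step 3: Y2 = 1111/2; threaded value p + q = 1113; d = 18343; 18343 = 13 * 17 * 83; sigma = (1 + 13) * (1 + 17) * (1 + 83) = 14 * 18 * 84 = 21168; answer 21168

21168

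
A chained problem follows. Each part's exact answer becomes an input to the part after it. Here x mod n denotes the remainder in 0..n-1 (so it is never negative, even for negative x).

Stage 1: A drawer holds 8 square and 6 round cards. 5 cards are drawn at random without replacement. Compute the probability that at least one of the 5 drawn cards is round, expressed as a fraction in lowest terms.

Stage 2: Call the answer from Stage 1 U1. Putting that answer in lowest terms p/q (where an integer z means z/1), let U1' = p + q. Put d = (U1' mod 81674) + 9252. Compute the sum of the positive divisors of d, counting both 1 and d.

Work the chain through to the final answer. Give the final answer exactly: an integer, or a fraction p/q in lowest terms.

Stage 1: total draws C(14,5) = 2002; complement C(8,5) = 56; favorable 2002 - 56 = 1946; P = 139/143; answer 139/143
Stage 2: U1 = 139/143; threaded value p + q = 282; d = 9534; 9534 = 2 * 3 * 7 * 227; sigma = (1 + 2) * (1 + 3) * (1 + 7) * (1 + 227) = 3 * 4 * 8 * 228 = 21888; answer 21888

21888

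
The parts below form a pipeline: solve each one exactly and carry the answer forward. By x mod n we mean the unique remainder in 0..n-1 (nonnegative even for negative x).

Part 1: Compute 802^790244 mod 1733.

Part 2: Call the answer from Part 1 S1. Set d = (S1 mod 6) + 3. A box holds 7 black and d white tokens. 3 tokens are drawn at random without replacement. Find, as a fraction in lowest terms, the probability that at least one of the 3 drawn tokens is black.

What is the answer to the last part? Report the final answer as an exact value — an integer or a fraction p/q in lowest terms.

Part 1: squarings mod 1733: 802^1=802, 802^2=261, 802^4=534, 802^8=944, 802^16=374, 802^32=1236, 802^64=923, 802^128=1026, 802^256=745, 802^512=465, 802^1024=1333, 802^2048=564, 802^4096=957, 802^8192=825, 802^16384=1289, 802^32768=1307, 802^65536=1244, 802^131072=1700, 802^262144=1089, 802^524288=549; 802^790244 = 802^4 * 802^32 * 802^64 * 802^128 * 802^512 * 802^1024 * 802^2048 * 802^262144 * 802^524288 = 1619 (mod 1733); answer 1619
Part 2: S1 = 1619; d = 8; total draws C(15,3) = 455; complement C(8,3) = 56; favorable 455 - 56 = 399; P = 57/65; answer 57/65

57/65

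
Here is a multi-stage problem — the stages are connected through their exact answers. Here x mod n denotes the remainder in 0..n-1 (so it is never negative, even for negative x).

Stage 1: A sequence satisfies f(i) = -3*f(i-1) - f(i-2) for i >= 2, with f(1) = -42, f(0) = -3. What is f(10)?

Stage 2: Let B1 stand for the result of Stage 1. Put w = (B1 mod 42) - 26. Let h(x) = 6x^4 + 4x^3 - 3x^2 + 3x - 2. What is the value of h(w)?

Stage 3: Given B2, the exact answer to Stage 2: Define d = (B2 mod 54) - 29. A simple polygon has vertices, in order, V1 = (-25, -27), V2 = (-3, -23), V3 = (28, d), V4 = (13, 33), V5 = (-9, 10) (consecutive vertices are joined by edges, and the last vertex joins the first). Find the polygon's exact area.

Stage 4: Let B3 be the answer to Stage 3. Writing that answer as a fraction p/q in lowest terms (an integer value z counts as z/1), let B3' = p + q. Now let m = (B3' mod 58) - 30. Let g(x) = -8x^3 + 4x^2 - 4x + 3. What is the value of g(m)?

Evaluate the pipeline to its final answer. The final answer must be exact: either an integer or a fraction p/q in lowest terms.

Stage 1: f(2) = -3*(-42) - 1*(-3) = 129; iterating: f(2)=129, f(3)=-345, f(4)=906, f(5)=-2373, f(6)=6213, f(7)=-16266, f(8)=42585, f(9)=-111489, f(10)=291882; answer 291882
Stage 2: B1 = 291882; w = -2; 6*(-2)^4 + 4*(-2)^3 - 3*(-2)^2 + 3*(-2)^1 - 2 = (96) + (-32) + (-12) + (-6) + (-2) = 44; answer 44
Stage 3: B2 = 44; d = 15; cross terms: (-25*-23 - -3*-27)=494, (-3*15 - 28*-23)=599, (28*33 - 13*15)=729, (13*10 - -9*33)=427, (-9*-27 - -25*10)=493; twice the area = |2742| = 2742; area = 1371; answer 1371
Stage 4: B3 = 1371; threaded value p + q = 1372; m = 8; -8*(8)^3 + 4*(8)^2 - 4*(8)^1 + 3 = (-4096) + (256) + (-32) + (3) = -3869; answer -3869

-3869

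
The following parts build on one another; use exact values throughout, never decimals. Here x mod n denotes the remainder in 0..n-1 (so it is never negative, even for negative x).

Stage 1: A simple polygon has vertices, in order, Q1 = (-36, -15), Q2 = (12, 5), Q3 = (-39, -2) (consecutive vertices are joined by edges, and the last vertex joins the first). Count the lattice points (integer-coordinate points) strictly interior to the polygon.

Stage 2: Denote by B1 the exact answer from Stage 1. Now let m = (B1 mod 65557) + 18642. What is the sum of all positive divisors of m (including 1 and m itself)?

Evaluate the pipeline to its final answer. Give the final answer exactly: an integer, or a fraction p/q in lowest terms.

28476

Stage 1: cross terms: (-36*5 - 12*-15)=0, (12*-2 - -39*5)=171, (-39*-15 - -36*-2)=513; twice the area = |684| = 684; area = 342; boundary points = 4 + 1 + 1 = 6; strictly interior points = area - boundary/2 + 1 = 340; answer 340
Stage 2: B1 = 340; m = 18982; 18982 = 2 * 9491; sigma = (1 + 2) * (1 + 9491) = 3 * 9492 = 28476; answer 28476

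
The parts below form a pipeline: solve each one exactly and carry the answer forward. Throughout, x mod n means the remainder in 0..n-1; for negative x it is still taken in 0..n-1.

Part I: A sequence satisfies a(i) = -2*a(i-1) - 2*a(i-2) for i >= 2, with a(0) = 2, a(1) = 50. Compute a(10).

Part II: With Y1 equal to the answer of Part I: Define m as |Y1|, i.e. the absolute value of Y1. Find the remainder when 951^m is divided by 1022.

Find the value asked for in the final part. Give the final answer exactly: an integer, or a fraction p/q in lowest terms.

183

Part I: a(2) = -2*(50) - 2*(2) = -104; iterating: a(2)=-104, a(3)=108, a(4)=-8, a(5)=-200, a(6)=416, a(7)=-432, a(8)=32, a(9)=800, a(10)=-1664; answer -1664
Part II: Y1 = -1664; m = 1664; squarings mod 1022: 951^1=951, 951^2=953, 951^4=673, 951^8=183, 951^16=785, 951^32=981, 951^64=659, 951^128=953, 951^256=673, 951^512=183, 951^1024=785; 951^1664 = 951^128 * 951^512 * 951^1024 = 183 (mod 1022); answer 183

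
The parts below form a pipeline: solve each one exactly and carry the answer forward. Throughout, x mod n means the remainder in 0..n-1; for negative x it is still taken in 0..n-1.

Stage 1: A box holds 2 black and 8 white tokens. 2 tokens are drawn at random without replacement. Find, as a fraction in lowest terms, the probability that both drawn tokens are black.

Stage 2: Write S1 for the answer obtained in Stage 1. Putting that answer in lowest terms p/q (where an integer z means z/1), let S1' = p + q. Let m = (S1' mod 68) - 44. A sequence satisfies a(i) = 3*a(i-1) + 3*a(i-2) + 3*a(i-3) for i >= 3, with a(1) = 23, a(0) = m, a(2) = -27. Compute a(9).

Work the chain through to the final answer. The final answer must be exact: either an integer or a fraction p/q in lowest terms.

-41985

Stage 1: total draws C(10,2) = 45; favorable C(2,2) = 1; P = 1/45; answer 1/45
Stage 2: S1 = 1/45; threaded value p + q = 46; m = 2; a(3) = 3*(-27) + 3*(23) + 3*(2) = -6; iterating: a(3)=-6, a(4)=-30, a(5)=-189, a(6)=-675, a(7)=-2682, a(8)=-10638, a(9)=-41985; answer -41985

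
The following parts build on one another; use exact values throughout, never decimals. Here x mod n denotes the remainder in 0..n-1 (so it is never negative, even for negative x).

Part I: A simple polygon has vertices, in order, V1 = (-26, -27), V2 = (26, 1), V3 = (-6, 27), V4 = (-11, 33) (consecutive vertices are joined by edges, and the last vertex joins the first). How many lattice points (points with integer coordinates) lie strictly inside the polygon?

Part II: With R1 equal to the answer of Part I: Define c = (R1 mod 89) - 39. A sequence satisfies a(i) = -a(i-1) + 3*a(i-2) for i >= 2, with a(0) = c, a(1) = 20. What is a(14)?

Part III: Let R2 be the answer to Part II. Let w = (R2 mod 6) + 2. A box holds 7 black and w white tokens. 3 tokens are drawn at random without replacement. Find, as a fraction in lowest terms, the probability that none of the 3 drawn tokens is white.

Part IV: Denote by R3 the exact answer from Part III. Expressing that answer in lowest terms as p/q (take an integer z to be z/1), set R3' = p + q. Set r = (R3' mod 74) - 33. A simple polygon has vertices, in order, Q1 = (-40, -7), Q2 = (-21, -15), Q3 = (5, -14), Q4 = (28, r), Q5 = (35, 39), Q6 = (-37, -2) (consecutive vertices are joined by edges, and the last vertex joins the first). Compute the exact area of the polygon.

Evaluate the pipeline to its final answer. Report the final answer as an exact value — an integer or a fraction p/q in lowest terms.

2049

Part I: cross terms: (-26*1 - 26*-27)=676, (26*27 - -6*1)=708, (-6*33 - -11*27)=99, (-11*-27 - -26*33)=1155; twice the area = |2638| = 2638; area = 1319; boundary points = 4 + 2 + 1 + 15 = 22; strictly interior points = area - boundary/2 + 1 = 1309; answer 1309
Part II: R1 = 1309; c = 24; a(2) = -1*(20) + 3*(24) = 52; iterating: a(2)=52, a(3)=8, a(4)=148, a(5)=-124, a(6)=568, a(7)=-940, a(8)=2644, a(9)=-5464, a(10)=13396, a(11)=-29788, a(12)=69976, a(13)=-159340, a(14)=369268; answer 369268
Part III: R2 = 369268; w = 6; total draws C(13,3) = 286; favorable C(7,3) = 35; P = 35/286; answer 35/286
Part IV: R3 = 35/286; threaded value p + q = 321; r = -8; cross terms: (-40*-15 - -21*-7)=453, (-21*-14 - 5*-15)=369, (5*-8 - 28*-14)=352, (28*39 - 35*-8)=1372, (35*-2 - -37*39)=1373, (-37*-7 - -40*-2)=179; twice the area = |4098| = 4098; area = 2049; answer 2049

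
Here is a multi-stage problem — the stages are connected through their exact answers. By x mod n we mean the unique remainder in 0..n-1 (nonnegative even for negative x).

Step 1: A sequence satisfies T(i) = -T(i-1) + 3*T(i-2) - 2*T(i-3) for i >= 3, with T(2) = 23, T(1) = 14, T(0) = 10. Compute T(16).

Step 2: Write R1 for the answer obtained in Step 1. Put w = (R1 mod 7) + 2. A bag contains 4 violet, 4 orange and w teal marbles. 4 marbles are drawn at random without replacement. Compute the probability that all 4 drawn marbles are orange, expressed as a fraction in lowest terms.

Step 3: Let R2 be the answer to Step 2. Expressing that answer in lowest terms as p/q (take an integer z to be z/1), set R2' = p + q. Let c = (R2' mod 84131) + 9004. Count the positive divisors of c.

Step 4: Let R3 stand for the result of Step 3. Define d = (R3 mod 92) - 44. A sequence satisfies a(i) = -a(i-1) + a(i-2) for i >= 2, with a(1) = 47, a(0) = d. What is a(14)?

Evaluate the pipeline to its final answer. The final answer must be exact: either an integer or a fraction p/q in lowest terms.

-27039

Step 1: T(3) = -1*(23) + 3*(14) - 2*(10) = -1; iterating: T(3)=-1, T(4)=42, T(5)=-91, T(6)=219, T(7)=-576, T(8)=1415, T(9)=-3581, T(10)=8978, T(11)=-22551, T(12)=56647, T(13)=-142256, T(14)=357299, T(15)=-897361, T(16)=2253770; answer 2253770
Step 2: R1 = 2253770; w = 3; total draws C(11,4) = 330; favorable C(4,4) = 1; P = 1/330; answer 1/330
Step 3: R2 = 1/330; threaded value p + q = 331; c = 9335; 9335 = 5 * 1867; number of divisors = (1+1) * (1+1) = 4; answer 4
Step 4: R3 = 4; d = -40; a(2) = -1*(47) + 1*(-40) = -87; iterating: a(2)=-87, a(3)=134, a(4)=-221, a(5)=355, a(6)=-576, a(7)=931, a(8)=-1507, a(9)=2438, a(10)=-3945, a(11)=6383, a(12)=-10328, a(13)=16711, a(14)=-27039; answer -27039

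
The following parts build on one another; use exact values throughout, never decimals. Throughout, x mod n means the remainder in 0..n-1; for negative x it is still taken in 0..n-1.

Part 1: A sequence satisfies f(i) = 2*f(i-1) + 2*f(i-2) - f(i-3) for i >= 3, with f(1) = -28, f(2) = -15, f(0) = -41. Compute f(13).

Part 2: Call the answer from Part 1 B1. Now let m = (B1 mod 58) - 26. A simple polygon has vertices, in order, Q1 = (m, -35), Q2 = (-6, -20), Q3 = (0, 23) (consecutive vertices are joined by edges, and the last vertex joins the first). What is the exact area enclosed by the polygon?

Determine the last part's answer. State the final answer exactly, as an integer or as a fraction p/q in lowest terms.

88

Part 1: f(3) = 2*(-15) + 2*(-28) - 1*(-41) = -45; iterating: f(3)=-45, f(4)=-92, f(5)=-259, f(6)=-657, f(7)=-1740, f(8)=-4535, f(9)=-11893, f(10)=-31116, f(11)=-81483, f(12)=-213305, f(13)=-558460; answer -558460
Part 2: B1 = -558460; m = -4; cross terms: (-4*-20 - -6*-35)=-130, (-6*23 - 0*-20)=-138, (0*-35 - -4*23)=92; twice the area = |-176| = 176; area = 88; answer 88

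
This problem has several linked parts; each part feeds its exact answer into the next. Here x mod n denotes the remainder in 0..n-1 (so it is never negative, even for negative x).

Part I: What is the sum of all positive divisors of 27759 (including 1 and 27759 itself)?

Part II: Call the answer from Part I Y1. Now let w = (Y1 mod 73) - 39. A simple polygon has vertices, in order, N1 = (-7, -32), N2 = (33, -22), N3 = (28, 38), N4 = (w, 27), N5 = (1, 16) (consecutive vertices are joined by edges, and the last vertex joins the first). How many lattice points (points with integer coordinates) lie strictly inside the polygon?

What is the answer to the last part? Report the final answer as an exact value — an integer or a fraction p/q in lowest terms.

Part I: 27759 = 3 * 19 * 487; sigma = (1 + 3) * (1 + 19) * (1 + 487) = 4 * 20 * 488 = 39040; answer 39040
Part II: Y1 = 39040; w = 19; cross terms: (-7*-22 - 33*-32)=1210, (33*38 - 28*-22)=1870, (28*27 - 19*38)=34, (19*16 - 1*27)=277, (1*-32 - -7*16)=80; twice the area = |3471| = 3471; area = 3471/2; boundary points = 10 + 5 + 1 + 1 + 8 = 25; strictly interior points = area - boundary/2 + 1 = 1724; answer 1724

1724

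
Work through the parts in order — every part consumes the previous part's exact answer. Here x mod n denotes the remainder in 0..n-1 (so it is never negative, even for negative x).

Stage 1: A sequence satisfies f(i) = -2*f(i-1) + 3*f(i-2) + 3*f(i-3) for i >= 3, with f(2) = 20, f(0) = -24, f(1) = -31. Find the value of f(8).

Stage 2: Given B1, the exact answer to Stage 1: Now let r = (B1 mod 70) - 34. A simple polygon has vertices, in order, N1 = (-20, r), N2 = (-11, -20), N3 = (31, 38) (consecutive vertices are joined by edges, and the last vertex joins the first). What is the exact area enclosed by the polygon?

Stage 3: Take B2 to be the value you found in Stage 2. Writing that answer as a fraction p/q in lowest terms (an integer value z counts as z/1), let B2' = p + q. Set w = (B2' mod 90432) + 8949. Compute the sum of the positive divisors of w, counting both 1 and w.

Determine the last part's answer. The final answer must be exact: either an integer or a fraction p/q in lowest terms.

16560

Stage 1: f(3) = -2*(20) + 3*(-31) + 3*(-24) = -205; iterating: f(3)=-205, f(4)=377, f(5)=-1309, f(6)=3134, f(7)=-9064, f(8)=23603; answer 23603
Stage 2: B1 = 23603; r = -21; cross terms: (-20*-20 - -11*-21)=169, (-11*38 - 31*-20)=202, (31*-21 - -20*38)=109; twice the area = |480| = 480; area = 240; answer 240
Stage 3: B2 = 240; threaded value p + q = 241; w = 9190; 9190 = 2 * 5 * 919; sigma = (1 + 2) * (1 + 5) * (1 + 919) = 3 * 6 * 920 = 16560; answer 16560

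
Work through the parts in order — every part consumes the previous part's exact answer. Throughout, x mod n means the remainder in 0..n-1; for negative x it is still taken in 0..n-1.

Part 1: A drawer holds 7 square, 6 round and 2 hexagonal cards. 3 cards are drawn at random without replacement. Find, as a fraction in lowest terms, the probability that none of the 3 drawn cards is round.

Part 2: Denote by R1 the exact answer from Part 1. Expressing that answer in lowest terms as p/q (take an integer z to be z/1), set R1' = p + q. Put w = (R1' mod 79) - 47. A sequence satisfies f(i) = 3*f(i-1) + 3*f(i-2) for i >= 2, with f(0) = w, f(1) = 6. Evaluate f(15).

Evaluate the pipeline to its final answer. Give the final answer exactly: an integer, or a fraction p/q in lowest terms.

3118981302

Part 1: total draws C(15,3) = 455; favorable C(9,3) = 84; P = 12/65; answer 12/65
Part 2: R1 = 12/65; threaded value p + q = 77; w = 30; f(2) = 3*(6) + 3*(30) = 108; iterating: f(2)=108, f(3)=342, f(4)=1350, f(5)=5076, f(6)=19278, f(7)=73062, f(8)=277020, f(9)=1050246, f(10)=3981798, f(11)=15096132, f(12)=57233790, f(13)=216989766, f(14)=822670668, f(15)=3118981302; answer 3118981302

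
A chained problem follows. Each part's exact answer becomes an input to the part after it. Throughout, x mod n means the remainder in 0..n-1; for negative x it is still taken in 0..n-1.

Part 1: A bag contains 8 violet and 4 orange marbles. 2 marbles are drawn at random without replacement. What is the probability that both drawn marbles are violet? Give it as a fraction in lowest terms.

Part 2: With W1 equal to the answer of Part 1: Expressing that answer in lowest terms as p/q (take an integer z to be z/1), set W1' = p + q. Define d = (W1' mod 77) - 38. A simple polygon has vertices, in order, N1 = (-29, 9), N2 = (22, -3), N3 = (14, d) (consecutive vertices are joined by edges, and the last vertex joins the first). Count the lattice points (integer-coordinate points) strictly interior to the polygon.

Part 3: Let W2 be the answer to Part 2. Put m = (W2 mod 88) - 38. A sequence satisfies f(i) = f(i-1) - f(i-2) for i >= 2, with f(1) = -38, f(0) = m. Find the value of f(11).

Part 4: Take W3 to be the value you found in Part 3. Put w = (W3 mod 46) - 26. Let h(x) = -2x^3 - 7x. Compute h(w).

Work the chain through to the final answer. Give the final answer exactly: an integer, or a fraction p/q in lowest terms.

Part 1: total draws C(12,2) = 66; favorable C(8,2) = 28; P = 14/33; answer 14/33
Part 2: W1 = 14/33; threaded value p + q = 47; d = 9; cross terms: (-29*-3 - 22*9)=-111, (22*9 - 14*-3)=240, (14*9 - -29*9)=387; twice the area = |516| = 516; area = 258; boundary points = 3 + 4 + 43 = 50; strictly interior points = area - boundary/2 + 1 = 234; answer 234
Part 3: W2 = 234; m = 20; f(2) = 1*(-38) - 1*(20) = -58; iterating: f(2)=-58, f(3)=-20, f(4)=38, f(5)=58, f(6)=20, f(7)=-38, f(8)=-58, f(9)=-20, f(10)=38, f(11)=58; answer 58
Part 4: W3 = 58; w = -14; -2*(-14)^3 - 7*(-14)^1 = (5488) + (98) = 5586; answer 5586

5586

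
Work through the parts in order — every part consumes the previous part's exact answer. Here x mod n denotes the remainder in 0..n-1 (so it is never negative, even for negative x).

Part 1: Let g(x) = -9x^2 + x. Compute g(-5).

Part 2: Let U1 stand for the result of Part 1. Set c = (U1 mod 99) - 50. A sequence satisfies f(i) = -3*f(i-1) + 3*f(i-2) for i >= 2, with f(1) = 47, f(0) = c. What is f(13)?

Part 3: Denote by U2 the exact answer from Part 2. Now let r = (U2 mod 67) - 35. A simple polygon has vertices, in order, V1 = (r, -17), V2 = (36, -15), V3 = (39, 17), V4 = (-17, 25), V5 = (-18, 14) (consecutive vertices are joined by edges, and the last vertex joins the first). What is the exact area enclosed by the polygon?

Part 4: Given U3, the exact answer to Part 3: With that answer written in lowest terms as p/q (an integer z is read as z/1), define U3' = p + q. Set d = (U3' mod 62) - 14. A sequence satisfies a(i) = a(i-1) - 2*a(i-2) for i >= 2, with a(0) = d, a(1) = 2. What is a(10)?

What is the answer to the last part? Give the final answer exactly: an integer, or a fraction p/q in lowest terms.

Part 1: -9*(-5)^2 + 1*(-5)^1 = (-225) + (-5) = -230; answer -230
Part 2: U1 = -230; c = 17; f(2) = -3*(47) + 3*(17) = -90; iterating: f(2)=-90, f(3)=411, f(4)=-1503, f(5)=5742, f(6)=-21735, f(7)=82431, f(8)=-312498, f(9)=1184787, f(10)=-4491855, f(11)=17029926, f(12)=-64565343, f(13)=244785807; answer 244785807
Part 3: U2 = 244785807; r = -1; cross terms: (-1*-15 - 36*-17)=627, (36*17 - 39*-15)=1197, (39*25 - -17*17)=1264, (-17*14 - -18*25)=212, (-18*-17 - -1*14)=320; twice the area = |3620| = 3620; area = 1810; answer 1810
Part 4: U3 = 1810; threaded value p + q = 1811; d = -1; a(2) = 1*(2) - 2*(-1) = 4; iterating: a(2)=4, a(3)=0, a(4)=-8, a(5)=-8, a(6)=8, a(7)=24, a(8)=8, a(9)=-40, a(10)=-56; answer -56

-56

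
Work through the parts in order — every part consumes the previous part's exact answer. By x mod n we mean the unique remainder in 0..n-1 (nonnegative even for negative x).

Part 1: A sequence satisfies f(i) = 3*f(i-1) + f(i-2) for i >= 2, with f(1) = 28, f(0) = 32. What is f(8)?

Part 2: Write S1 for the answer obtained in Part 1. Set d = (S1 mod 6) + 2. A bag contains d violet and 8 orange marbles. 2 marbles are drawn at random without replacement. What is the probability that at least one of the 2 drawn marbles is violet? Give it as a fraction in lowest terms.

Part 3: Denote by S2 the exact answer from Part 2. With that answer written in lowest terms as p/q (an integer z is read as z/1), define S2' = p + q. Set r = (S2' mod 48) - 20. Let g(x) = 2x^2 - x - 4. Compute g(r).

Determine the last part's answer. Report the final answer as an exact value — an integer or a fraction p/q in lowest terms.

524

Part 1: f(2) = 3*(28) + 1*(32) = 116; iterating: f(2)=116, f(3)=376, f(4)=1244, f(5)=4108, f(6)=13568, f(7)=44812, f(8)=148004; answer 148004
Part 2: S1 = 148004; d = 4; total draws C(12,2) = 66; complement C(8,2) = 28; favorable 66 - 28 = 38; P = 19/33; answer 19/33
Part 3: S2 = 19/33; threaded value p + q = 52; r = -16; 2*(-16)^2 - 1*(-16)^1 - 4 = (512) + (16) + (-4) = 524; answer 524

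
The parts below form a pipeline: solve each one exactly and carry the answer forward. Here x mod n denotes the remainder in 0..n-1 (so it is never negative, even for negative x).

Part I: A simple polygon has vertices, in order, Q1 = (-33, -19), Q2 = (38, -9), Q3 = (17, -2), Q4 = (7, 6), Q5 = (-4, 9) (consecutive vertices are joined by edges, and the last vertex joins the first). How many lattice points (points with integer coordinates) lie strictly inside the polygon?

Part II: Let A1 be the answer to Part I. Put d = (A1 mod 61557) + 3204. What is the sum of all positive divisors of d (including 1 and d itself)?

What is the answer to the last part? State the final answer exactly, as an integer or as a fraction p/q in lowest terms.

6480

Part I: cross terms: (-33*-9 - 38*-19)=1019, (38*-2 - 17*-9)=77, (17*6 - 7*-2)=116, (7*9 - -4*6)=87, (-4*-19 - -33*9)=373; twice the area = |1672| = 1672; area = 836; boundary points = 1 + 7 + 2 + 1 + 1 = 12; strictly interior points = area - boundary/2 + 1 = 831; answer 831
Part II: A1 = 831; d = 4035; 4035 = 3 * 5 * 269; sigma = (1 + 3) * (1 + 5) * (1 + 269) = 4 * 6 * 270 = 6480; answer 6480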